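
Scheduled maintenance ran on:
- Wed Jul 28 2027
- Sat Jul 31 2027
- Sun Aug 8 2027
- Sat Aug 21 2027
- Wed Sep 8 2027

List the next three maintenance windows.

Fri Oct 1 2027, Fri Oct 29 2027, Wed Dec 1 2027

Gaps: 3, 8, 13, 18 days — each gap is 5 larger than the previous one.
Next gap: 23 days. Wed Sep 8 2027 + 23 days = Fri Oct 1 2027.
Next gap: 28 days. Fri Oct 1 2027 + 28 days = Fri Oct 29 2027.
Next gap: 33 days. Fri Oct 29 2027 + 33 days = Wed Dec 1 2027.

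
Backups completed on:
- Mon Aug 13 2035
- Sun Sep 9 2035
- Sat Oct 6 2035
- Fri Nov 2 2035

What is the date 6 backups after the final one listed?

Sat Apr 12 2036

The spacing is 27, 27, 27 days — always 27 days.
Fri Nov 2 2035 + 27 days = Thu Nov 29 2035.
Thu Nov 29 2035 + 27 days = Wed Dec 26 2035.
Wed Dec 26 2035 + 27 days = Tue Jan 22 2036.
Tue Jan 22 2036 + 27 days = Mon Feb 18 2036.
Mon Feb 18 2036 + 27 days = Sun Mar 16 2036.
Sun Mar 16 2036 + 27 days = Sat Apr 12 2036.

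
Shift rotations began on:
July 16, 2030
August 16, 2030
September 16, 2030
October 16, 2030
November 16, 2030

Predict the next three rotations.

December 16, 2030; January 16, 2031; February 16, 2031

Gaps: 31, 31, 30, 31 days — not constant. Every event is on the 16th of the month.
Pattern: the 16th of each month.
December 2030: December 16, 2030.
Next: January 2031 → January 16, 2031.
February 2031: February 16, 2031.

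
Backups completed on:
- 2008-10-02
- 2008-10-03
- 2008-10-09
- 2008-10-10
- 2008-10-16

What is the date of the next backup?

Every event lands on a Thursday or Friday (gaps cycle 1, 6, 1, 6).
So the schedule is: every Thursday and Friday.
The following Friday is 2008-10-17.

2008-10-17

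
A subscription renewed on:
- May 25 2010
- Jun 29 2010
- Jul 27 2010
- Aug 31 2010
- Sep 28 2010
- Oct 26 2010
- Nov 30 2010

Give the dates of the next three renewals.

All Tuesdays; the gaps (35, 28, 35, 28, 28, 35) vary with month length.
This is the last Tuesday of each month.
Last Tuesday of December 2010: Dec 28 2010.
Last Tuesday of January 2011: Jan 25 2011.
February 2011 ends with Tuesday Feb 22 2011.

Dec 28 2010, Jan 25 2011, Feb 22 2011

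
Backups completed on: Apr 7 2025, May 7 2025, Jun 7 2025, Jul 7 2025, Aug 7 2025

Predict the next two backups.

Gaps: 30, 31, 30, 31 days — not constant. Every event is on the 7th of the month.
Pattern: the 7th of each month.
Next: September 2025 → Sep 7 2025.
Next: October 2025 → Oct 7 2025.

Sep 7 2025, Oct 7 2025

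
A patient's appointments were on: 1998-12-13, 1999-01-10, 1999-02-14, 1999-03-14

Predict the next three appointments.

1999-04-11, 1999-05-09, 1999-06-13

These are Sundays at 28- or 35-day spacing (28, 35, 28).
The pattern: 2nd Sunday of the month.
April 1999 — 2nd Sunday is 1999-04-11.
2nd Sunday of May 1999: 1999-05-09.
June 1999 — 2nd Sunday is 1999-06-13.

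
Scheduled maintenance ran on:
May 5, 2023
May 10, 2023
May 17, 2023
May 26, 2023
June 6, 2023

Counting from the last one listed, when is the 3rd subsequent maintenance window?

July 21, 2023

Gaps: 5, 7, 9, 11 days — each gap is 2 larger than the previous one.
Next gap: 13 days. June 6, 2023 + 13 days = June 19, 2023.
Next gap: 15 days. June 19, 2023 + 15 days = July 4, 2023.
Next gap: 17 days. July 4, 2023 + 17 days = July 21, 2023.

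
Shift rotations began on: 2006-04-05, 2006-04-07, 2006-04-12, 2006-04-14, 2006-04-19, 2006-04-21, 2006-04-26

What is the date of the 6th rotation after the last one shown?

Every event lands on a Wednesday or Friday (gaps cycle 2, 5, 2, 5, 2, 5).
So the schedule is: every Wednesday and Friday.
The following Friday is 2006-04-28.
The following Wednesday is 2006-05-03.
Next Friday: 2006-05-05.
The following Wednesday is 2006-05-10.
The following Friday is 2006-05-12.
Next Wednesday: 2006-05-17.

2006-05-17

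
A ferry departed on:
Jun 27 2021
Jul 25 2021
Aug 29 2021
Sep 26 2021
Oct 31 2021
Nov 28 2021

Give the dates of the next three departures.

Dec 26 2021, Jan 30 2022, Feb 27 2022

All Sundays; the gaps (28, 35, 28, 35, 28) vary with month length.
This is the last Sunday of each month.
Last Sunday of December 2021: Dec 26 2021.
Last Sunday of January 2022: Jan 30 2022.
Last Sunday of February 2022: Feb 27 2022.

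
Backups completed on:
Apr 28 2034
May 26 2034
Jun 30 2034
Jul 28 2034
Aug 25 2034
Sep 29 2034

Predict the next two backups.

Oct 27 2034, Nov 24 2034

All Fridays; the gaps (28, 35, 28, 28, 35) vary with month length.
This is the last Friday of each month.
Last Friday of October 2034: Oct 27 2034.
November 2034 ends with Friday Nov 24 2034.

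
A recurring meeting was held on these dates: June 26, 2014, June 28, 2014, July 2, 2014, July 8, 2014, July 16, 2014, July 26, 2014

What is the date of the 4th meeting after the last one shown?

The spacing grows by 2 each time: 2, 4, 6, 8, 10 days.
Next gap: 12 days. July 26, 2014 + 12 days = August 7, 2014.
Next gap: 14 days. August 7, 2014 + 14 days = August 21, 2014.
Next gap: 16 days. August 21, 2014 + 16 days = September 6, 2014.
Next gap: 18 days. September 6, 2014 + 18 days = September 24, 2014.

September 24, 2014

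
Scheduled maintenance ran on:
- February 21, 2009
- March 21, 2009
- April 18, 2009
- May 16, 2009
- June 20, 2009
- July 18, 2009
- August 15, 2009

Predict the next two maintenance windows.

September 19, 2009; October 17, 2009

All dates are Saturdays, 28, 28, 28, 35, 28, 28 days apart.
Specifically, the 3rd Saturday of each month.
3rd Saturday of September 2009: September 19, 2009.
3rd Saturday of October 2009: October 17, 2009.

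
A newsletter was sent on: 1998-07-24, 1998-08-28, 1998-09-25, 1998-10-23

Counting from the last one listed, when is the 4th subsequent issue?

1999-02-26

Gaps: 35, 28, 28 days — a mix of 28 and 35. Every date is a Friday.
Each is the 4th Friday of its month.
November 1998 — 4th Friday is 1998-11-27.
4th Friday of December 1998: 1998-12-25.
January 1999 — 4th Friday is 1999-01-22.
4th Friday of February 1999: 1999-02-26.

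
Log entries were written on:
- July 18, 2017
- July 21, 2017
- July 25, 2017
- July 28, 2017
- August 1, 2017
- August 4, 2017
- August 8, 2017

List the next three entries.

The gap pattern 3, 4, 3, 4, 3, 4 repeats every 2 events.
These are the Tuesdays and Fridays of each week.
Next Friday: August 11, 2017.
The following Tuesday is August 15, 2017.
Next Friday: August 18, 2017.

August 11, 2017; August 15, 2017; August 18, 2017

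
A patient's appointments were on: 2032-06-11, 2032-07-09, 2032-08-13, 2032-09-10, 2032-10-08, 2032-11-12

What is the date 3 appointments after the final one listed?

2033-02-11

These are Fridays at 28- or 35-day spacing (28, 35, 28, 28, 35).
The pattern: 2nd Friday of the month.
December 2032 — 2nd Friday is 2032-12-10.
2nd Friday of January 2033: 2033-01-14.
2nd Friday of February 2033: 2033-02-11.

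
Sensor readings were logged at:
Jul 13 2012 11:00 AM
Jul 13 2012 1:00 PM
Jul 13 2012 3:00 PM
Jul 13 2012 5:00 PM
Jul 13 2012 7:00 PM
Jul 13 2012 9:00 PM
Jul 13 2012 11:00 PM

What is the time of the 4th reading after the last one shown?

The interval is a steady 2 hours (2, 2, 2, 2, 2, 2).
Jul 13 2012 11:00 PM + 2 h = Jul 14 2012 1:00 AM.
Jul 14 2012 1:00 AM + 2 h = Jul 14 2012 3:00 AM.
Jul 14 2012 3:00 AM + 2 h = Jul 14 2012 5:00 AM.
Jul 14 2012 5:00 AM + 2 h = Jul 14 2012 7:00 AM.

Jul 14 2012 7:00 AM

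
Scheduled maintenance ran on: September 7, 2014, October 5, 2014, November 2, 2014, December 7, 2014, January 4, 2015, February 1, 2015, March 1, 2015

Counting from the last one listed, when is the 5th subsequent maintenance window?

August 2, 2015

Gaps: 28, 28, 35, 28, 28, 28 days — a mix of 28 and 35. Every date is a Sunday.
Each is the 1st Sunday of its month.
April 2015 — 1st Sunday is April 5, 2015.
1st Sunday of May 2015: May 3, 2015.
June 2015 — 1st Sunday is June 7, 2015.
1st Sunday of July 2015: July 5, 2015.
1st Sunday of August 2015: August 2, 2015.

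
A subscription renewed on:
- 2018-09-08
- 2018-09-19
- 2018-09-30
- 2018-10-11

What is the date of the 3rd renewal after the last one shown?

2018-11-13

Every event comes 11 days after the last (11, 11, 11).
2018-10-11 + 11 days = 2018-10-22.
2018-10-22 + 11 days = 2018-11-02.
2018-11-02 + 11 days = 2018-11-13.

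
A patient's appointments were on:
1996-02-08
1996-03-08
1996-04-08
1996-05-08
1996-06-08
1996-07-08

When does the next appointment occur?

Each date is the 8th; the gaps (29, 31, 30, 31, 30) track the month lengths.
The rule is the 8th of each month.
Next: August 1996 → 1996-08-08.

1996-08-08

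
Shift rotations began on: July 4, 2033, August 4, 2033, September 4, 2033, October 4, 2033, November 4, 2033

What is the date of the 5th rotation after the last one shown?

Gaps: 31, 31, 30, 31 days — not constant. Every event is on the 4th of the month.
Pattern: the 4th of each month.
Next: December 2033 → December 4, 2033.
Next: January 2034 → January 4, 2034.
February 2034: February 4, 2034.
Next: March 2034 → March 4, 2034.
Next: April 2034 → April 4, 2034.

April 4, 2034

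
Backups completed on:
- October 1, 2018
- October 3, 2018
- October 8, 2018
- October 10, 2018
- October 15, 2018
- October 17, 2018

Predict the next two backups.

Every event lands on a Monday or Wednesday (gaps cycle 2, 5, 2, 5, 2).
So the schedule is: every Monday and Wednesday.
The following Monday is October 22, 2018.
The following Wednesday is October 24, 2018.

October 22, 2018; October 24, 2018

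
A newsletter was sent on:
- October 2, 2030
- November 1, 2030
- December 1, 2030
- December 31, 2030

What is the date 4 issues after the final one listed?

Every event comes 30 days after the last (30, 30, 30).
December 31, 2030 + 30 days = January 30, 2031.
January 30, 2031 + 30 days = March 1, 2031.
March 1, 2031 + 30 days = March 31, 2031.
March 31, 2031 + 30 days = April 30, 2031.

April 30, 2031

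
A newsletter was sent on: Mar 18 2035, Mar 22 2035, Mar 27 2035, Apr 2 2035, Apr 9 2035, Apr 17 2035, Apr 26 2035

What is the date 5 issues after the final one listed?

Jun 25 2035

Gaps: 4, 5, 6, 7, 8, 9 days — each gap is 1 larger than the previous one.
Next gap: 10 days. Apr 26 2035 + 10 days = May 6 2035.
Next gap: 11 days. May 6 2035 + 11 days = May 17 2035.
Next gap: 12 days. May 17 2035 + 12 days = May 29 2035.
Next gap: 13 days. May 29 2035 + 13 days = Jun 11 2035.
Next gap: 14 days. Jun 11 2035 + 14 days = Jun 25 2035.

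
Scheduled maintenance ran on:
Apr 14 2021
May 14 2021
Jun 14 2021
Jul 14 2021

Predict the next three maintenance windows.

Gaps: 30, 31, 30 days — not constant. Every event is on the 14th of the month.
Pattern: the 14th of each month.
Next: August 2021 → Aug 14 2021.
September 2021: Sep 14 2021.
October 2021: Oct 14 2021.

Aug 14 2021, Sep 14 2021, Oct 14 2021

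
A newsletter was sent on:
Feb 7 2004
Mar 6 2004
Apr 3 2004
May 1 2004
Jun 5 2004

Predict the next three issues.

All dates are Saturdays, 28, 28, 28, 35 days apart.
Specifically, the 1st Saturday of each month.
1st Saturday of July 2004: Jul 3 2004.
August 2004 — 1st Saturday is Aug 7 2004.
1st Saturday of September 2004: Sep 4 2004.

Jul 3 2004, Aug 7 2004, Sep 4 2004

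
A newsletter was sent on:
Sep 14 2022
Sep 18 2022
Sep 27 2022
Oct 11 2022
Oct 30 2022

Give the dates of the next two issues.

The spacing grows by 5 each time: 4, 9, 14, 19 days.
Next gap: 24 days. Oct 30 2022 + 24 days = Nov 23 2022.
Next gap: 29 days. Nov 23 2022 + 29 days = Dec 22 2022.

Nov 23 2022, Dec 22 2022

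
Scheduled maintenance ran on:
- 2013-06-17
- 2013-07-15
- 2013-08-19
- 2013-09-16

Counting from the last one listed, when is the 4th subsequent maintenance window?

2014-01-20

These are Mondays at 28- or 35-day spacing (28, 35, 28).
The pattern: 3rd Monday of the month.
October 2013 — 3rd Monday is 2013-10-21.
3rd Monday of November 2013: 2013-11-18.
3rd Monday of December 2013: 2013-12-16.
January 2014 — 3rd Monday is 2014-01-20.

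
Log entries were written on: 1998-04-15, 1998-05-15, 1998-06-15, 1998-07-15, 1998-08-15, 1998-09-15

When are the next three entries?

Gaps: 30, 31, 30, 31, 31 days — not constant. Every event is on the 15th of the month.
Pattern: the 15th of each month.
October 1998: 1998-10-15.
November 1998: 1998-11-15.
Next: December 1998 → 1998-12-15.

1998-10-15, 1998-11-15, 1998-12-15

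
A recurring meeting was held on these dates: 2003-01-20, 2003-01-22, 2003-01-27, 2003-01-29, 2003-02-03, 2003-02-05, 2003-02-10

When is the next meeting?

Every event lands on a Monday or Wednesday (gaps cycle 2, 5, 2, 5, 2, 5).
So the schedule is: every Monday and Wednesday.
The following Wednesday is 2003-02-12.

2003-02-12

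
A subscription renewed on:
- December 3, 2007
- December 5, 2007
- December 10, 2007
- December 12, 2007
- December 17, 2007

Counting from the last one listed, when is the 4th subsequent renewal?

Gaps: 2, 5, 2, 5 days — not constant, but cyclic with period 2.
The events fall on every Monday and Wednesday.
Next Wednesday: December 19, 2007.
The following Monday is December 24, 2007.
Next Wednesday: December 26, 2007.
The following Monday is December 31, 2007.

December 31, 2007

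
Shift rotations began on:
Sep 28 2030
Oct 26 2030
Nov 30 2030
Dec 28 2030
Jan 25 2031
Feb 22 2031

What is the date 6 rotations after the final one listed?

All Saturdays; the gaps (28, 35, 28, 28, 28) vary with month length.
This is the last Saturday of each month.
Last Saturday of March 2031: Mar 29 2031.
April 2031 ends with Saturday Apr 26 2031.
Last Saturday of May 2031: May 31 2031.
June 2031 ends with Saturday Jun 28 2031.
Last Saturday of July 2031: Jul 26 2031.
August 2031 ends with Saturday Aug 30 2031.

Aug 30 2031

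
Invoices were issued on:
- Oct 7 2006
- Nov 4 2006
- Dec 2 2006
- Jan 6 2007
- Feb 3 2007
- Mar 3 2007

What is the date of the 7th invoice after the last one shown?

Oct 6 2007

These are Saturdays at 28- or 35-day spacing (28, 28, 35, 28, 28).
The pattern: 1st Saturday of the month.
April 2007 — 1st Saturday is Apr 7 2007.
1st Saturday of May 2007: May 5 2007.
1st Saturday of June 2007: Jun 2 2007.
1st Saturday of July 2007: Jul 7 2007.
1st Saturday of August 2007: Aug 4 2007.
1st Saturday of September 2007: Sep 1 2007.
October 2007 — 1st Saturday is Oct 6 2007.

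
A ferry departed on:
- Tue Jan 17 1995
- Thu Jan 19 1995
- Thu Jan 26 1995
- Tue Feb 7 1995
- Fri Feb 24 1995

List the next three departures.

Sat Mar 18 1995, Fri Apr 14 1995, Tue May 16 1995

The spacing grows by 5 each time: 2, 7, 12, 17 days.
Next gap: 22 days. Fri Feb 24 1995 + 22 days = Sat Mar 18 1995.
Next gap: 27 days. Sat Mar 18 1995 + 27 days = Fri Apr 14 1995.
Next gap: 32 days. Fri Apr 14 1995 + 32 days = Tue May 16 1995.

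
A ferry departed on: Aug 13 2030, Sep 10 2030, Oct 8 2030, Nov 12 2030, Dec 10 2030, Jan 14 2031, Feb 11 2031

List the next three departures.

Mar 11 2031, Apr 8 2031, May 13 2031

These are Tuesdays at 28- or 35-day spacing (28, 28, 35, 28, 35, 28).
The pattern: 2nd Tuesday of the month.
2nd Tuesday of March 2031: Mar 11 2031.
2nd Tuesday of April 2031: Apr 8 2031.
May 2031 — 2nd Tuesday is May 13 2031.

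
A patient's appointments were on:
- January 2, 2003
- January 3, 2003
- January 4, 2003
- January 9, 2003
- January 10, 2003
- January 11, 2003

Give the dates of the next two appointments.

January 16, 2003; January 17, 2003

The gap pattern 1, 1, 5, 1, 1 repeats every 3 events.
These are the Thursdays, Fridays and Saturdays of each week.
Next Thursday: January 16, 2003.
The following Friday is January 17, 2003.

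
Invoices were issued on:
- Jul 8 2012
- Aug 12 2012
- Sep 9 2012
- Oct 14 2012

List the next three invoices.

Nov 11 2012, Dec 9 2012, Jan 13 2013

All dates are Sundays, 35, 28, 35 days apart.
Specifically, the 2nd Sunday of each month.
2nd Sunday of November 2012: Nov 11 2012.
2nd Sunday of December 2012: Dec 9 2012.
January 2013 — 2nd Sunday is Jan 13 2013.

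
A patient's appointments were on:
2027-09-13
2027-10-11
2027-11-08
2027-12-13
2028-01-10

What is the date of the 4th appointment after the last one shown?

Gaps: 28, 28, 35, 28 days — a mix of 28 and 35. Every date is a Monday.
Each is the 2nd Monday of its month.
February 2028 — 2nd Monday is 2028-02-14.
March 2028 — 2nd Monday is 2028-03-13.
April 2028 — 2nd Monday is 2028-04-10.
2nd Monday of May 2028: 2028-05-08.

2028-05-08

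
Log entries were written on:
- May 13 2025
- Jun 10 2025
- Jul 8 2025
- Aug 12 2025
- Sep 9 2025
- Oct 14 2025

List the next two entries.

All dates are Tuesdays, 28, 28, 35, 28, 35 days apart.
Specifically, the 2nd Tuesday of each month.
November 2025 — 2nd Tuesday is Nov 11 2025.
December 2025 — 2nd Tuesday is Dec 9 2025.

Nov 11 2025, Dec 9 2025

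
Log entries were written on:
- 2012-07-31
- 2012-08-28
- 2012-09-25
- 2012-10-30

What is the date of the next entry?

These are Tuesdays with 28, 28, 35-day gaps.
Each is the final Tuesday of its month — 2012-07-31 is past the 28th, so '4th Tuesday' doesn't fit.
Last Tuesday of November 2012: 2012-11-27.

2012-11-27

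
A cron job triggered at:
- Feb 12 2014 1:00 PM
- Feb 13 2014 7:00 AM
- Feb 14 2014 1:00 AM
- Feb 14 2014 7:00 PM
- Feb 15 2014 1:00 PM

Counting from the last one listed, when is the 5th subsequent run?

The interval is a steady 18 hours (18, 18, 18, 18).
Feb 15 2014 1:00 PM + 18 h = Feb 16 2014 7:00 AM.
Feb 16 2014 7:00 AM + 18 h = Feb 17 2014 1:00 AM.
Feb 17 2014 1:00 AM + 18 h = Feb 17 2014 7:00 PM.
Feb 17 2014 7:00 PM + 18 h = Feb 18 2014 1:00 PM.
Feb 18 2014 1:00 PM + 18 h = Feb 19 2014 7:00 AM.

Feb 19 2014 7:00 AM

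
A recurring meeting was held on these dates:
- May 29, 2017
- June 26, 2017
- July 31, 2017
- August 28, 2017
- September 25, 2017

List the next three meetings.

October 30, 2017; November 27, 2017; December 25, 2017

Every date is a Monday; gaps 28, 35, 28, 28 days.
Each is the last Monday of its month (at least one falls on the 29th or later, ruling out '4th Monday').
October 2017 ends with Monday October 30, 2017.
Last Monday of November 2017: November 27, 2017.
December 2017 ends with Monday December 25, 2017.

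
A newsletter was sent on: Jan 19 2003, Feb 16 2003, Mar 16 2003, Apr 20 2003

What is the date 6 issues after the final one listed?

Oct 19 2003

These are Sundays at 28- or 35-day spacing (28, 28, 35).
The pattern: 3rd Sunday of the month.
May 2003 — 3rd Sunday is May 18 2003.
June 2003 — 3rd Sunday is Jun 15 2003.
July 2003 — 3rd Sunday is Jul 20 2003.
3rd Sunday of August 2003: Aug 17 2003.
September 2003 — 3rd Sunday is Sep 21 2003.
3rd Sunday of October 2003: Oct 19 2003.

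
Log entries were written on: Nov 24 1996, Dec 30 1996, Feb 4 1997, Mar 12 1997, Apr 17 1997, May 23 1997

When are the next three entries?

Gaps between consecutive events: 36, 36, 36, 36, 36 days — a constant 36-day interval.
May 23 1997 + 36 days = Jun 28 1997.
Jun 28 1997 + 36 days = Aug 3 1997.
Aug 3 1997 + 36 days = Sep 8 1997.

Jun 28 1997, Aug 3 1997, Sep 8 1997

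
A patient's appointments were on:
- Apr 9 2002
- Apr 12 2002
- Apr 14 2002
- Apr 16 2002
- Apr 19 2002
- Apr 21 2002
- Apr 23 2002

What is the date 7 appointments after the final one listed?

Every event lands on a Tuesday or Friday or Sunday (gaps cycle 3, 2, 2, 3, 2, 2).
So the schedule is: every Tuesday, Friday and Sunday.
Next Friday: Apr 26 2002.
The following Sunday is Apr 28 2002.
The following Tuesday is Apr 30 2002.
Next Friday: May 3 2002.
The following Sunday is May 5 2002.
The following Tuesday is May 7 2002.
Next Friday: May 10 2002.

May 10 2002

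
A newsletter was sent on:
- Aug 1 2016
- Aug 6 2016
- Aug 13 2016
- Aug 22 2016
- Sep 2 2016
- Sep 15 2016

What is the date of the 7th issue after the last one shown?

Feb 9 2017

The spacing grows by 2 each time: 5, 7, 9, 11, 13 days.
Next gap: 15 days. Sep 15 2016 + 15 days = Sep 30 2016.
Next gap: 17 days. Sep 30 2016 + 17 days = Oct 17 2016.
Next gap: 19 days. Oct 17 2016 + 19 days = Nov 5 2016.
Next gap: 21 days. Nov 5 2016 + 21 days = Nov 26 2016.
Next gap: 23 days. Nov 26 2016 + 23 days = Dec 19 2016.
Next gap: 25 days. Dec 19 2016 + 25 days = Jan 13 2017.
Next gap: 27 days. Jan 13 2017 + 27 days = Feb 9 2017.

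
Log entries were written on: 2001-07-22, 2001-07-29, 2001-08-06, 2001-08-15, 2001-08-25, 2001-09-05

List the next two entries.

2001-09-17, 2001-09-30

Gaps: 7, 8, 9, 10, 11 days — each gap is 1 larger than the previous one.
Next gap: 12 days. 2001-09-05 + 12 days = 2001-09-17.
Next gap: 13 days. 2001-09-17 + 13 days = 2001-09-30.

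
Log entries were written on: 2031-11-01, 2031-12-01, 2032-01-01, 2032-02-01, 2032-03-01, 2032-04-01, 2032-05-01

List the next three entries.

Gaps: 30, 31, 31, 29, 31, 30 days — not constant. Every event is on the 1st of the month.
Pattern: the 1st of each month.
Next: June 2032 → 2032-06-01.
July 2032: 2032-07-01.
Next: August 2032 → 2032-08-01.

2032-06-01, 2032-07-01, 2032-08-01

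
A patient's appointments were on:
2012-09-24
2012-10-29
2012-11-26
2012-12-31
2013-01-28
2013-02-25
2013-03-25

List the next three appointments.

2013-04-29, 2013-05-27, 2013-06-24

All Mondays; the gaps (35, 28, 35, 28, 28, 28) vary with month length.
This is the last Monday of each month.
April 2013 ends with Monday 2013-04-29.
May 2013 ends with Monday 2013-05-27.
Last Monday of June 2013: 2013-06-24.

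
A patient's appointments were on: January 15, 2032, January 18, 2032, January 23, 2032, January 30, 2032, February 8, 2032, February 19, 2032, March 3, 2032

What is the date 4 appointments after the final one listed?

May 14, 2032

Intervals are 3, 5, 7, 9, 11, 13 days — an arithmetic progression with common difference 2.
Next gap: 15 days. March 3, 2032 + 15 days = March 18, 2032.
Next gap: 17 days. March 18, 2032 + 17 days = April 4, 2032.
Next gap: 19 days. April 4, 2032 + 19 days = April 23, 2032.
Next gap: 21 days. April 23, 2032 + 21 days = May 14, 2032.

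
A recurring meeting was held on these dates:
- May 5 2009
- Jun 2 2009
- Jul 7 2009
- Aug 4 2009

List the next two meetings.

Gaps: 28, 35, 28 days — a mix of 28 and 35. Every date is a Tuesday.
Each is the 1st Tuesday of its month.
September 2009 — 1st Tuesday is Sep 1 2009.
October 2009 — 1st Tuesday is Oct 6 2009.

Sep 1 2009, Oct 6 2009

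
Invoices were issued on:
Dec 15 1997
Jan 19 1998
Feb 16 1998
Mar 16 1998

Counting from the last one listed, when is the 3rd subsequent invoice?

Jun 15 1998

All dates are Mondays, 35, 28, 28 days apart.
Specifically, the 3rd Monday of each month.
April 1998 — 3rd Monday is Apr 20 1998.
May 1998 — 3rd Monday is May 18 1998.
June 1998 — 3rd Monday is Jun 15 1998.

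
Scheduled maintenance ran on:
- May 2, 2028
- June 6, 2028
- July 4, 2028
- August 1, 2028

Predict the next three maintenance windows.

September 5, 2028; October 3, 2028; November 7, 2028

These are Tuesdays at 28- or 35-day spacing (35, 28, 28).
The pattern: 1st Tuesday of the month.
September 2028 — 1st Tuesday is September 5, 2028.
October 2028 — 1st Tuesday is October 3, 2028.
November 2028 — 1st Tuesday is November 7, 2028.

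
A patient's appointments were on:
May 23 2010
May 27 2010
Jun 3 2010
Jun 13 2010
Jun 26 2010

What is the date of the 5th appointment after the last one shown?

Oct 14 2010

The spacing grows by 3 each time: 4, 7, 10, 13 days.
Next gap: 16 days. Jun 26 2010 + 16 days = Jul 12 2010.
Next gap: 19 days. Jul 12 2010 + 19 days = Jul 31 2010.
Next gap: 22 days. Jul 31 2010 + 22 days = Aug 22 2010.
Next gap: 25 days. Aug 22 2010 + 25 days = Sep 16 2010.
Next gap: 28 days. Sep 16 2010 + 28 days = Oct 14 2010.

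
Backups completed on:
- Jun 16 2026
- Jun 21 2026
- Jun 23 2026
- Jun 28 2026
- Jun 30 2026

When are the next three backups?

Every event lands on a Tuesday or Sunday (gaps cycle 5, 2, 5, 2).
So the schedule is: every Tuesday and Sunday.
The following Sunday is Jul 5 2026.
Next Tuesday: Jul 7 2026.
Next Sunday: Jul 12 2026.

Jul 5 2026, Jul 7 2026, Jul 12 2026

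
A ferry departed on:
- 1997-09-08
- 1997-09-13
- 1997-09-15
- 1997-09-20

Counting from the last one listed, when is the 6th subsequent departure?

1997-10-11

Every event lands on a Monday or Saturday (gaps cycle 5, 2, 5).
So the schedule is: every Monday and Saturday.
Next Monday: 1997-09-22.
Next Saturday: 1997-09-27.
The following Monday is 1997-09-29.
The following Saturday is 1997-10-04.
The following Monday is 1997-10-06.
Next Saturday: 1997-10-11.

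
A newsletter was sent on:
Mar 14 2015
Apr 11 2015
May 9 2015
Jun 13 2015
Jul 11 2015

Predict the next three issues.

Gaps: 28, 28, 35, 28 days — a mix of 28 and 35. Every date is a Saturday.
Each is the 2nd Saturday of its month.
August 2015 — 2nd Saturday is Aug 8 2015.
September 2015 — 2nd Saturday is Sep 12 2015.
2nd Saturday of October 2015: Oct 10 2015.

Aug 8 2015, Sep 12 2015, Oct 10 2015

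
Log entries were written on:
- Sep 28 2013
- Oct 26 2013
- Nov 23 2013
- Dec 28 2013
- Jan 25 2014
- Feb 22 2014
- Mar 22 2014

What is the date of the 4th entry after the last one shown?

Gaps: 28, 28, 35, 28, 28, 28 days — a mix of 28 and 35. Every date is a Saturday.
Each is the 4th Saturday of its month.
4th Saturday of April 2014: Apr 26 2014.
4th Saturday of May 2014: May 24 2014.
4th Saturday of June 2014: Jun 28 2014.
July 2014 — 4th Saturday is Jul 26 2014.

Jul 26 2014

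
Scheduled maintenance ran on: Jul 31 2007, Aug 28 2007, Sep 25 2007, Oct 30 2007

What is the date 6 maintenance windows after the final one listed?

All Tuesdays; the gaps (28, 28, 35) vary with month length.
This is the last Tuesday of each month.
Last Tuesday of November 2007: Nov 27 2007.
Last Tuesday of December 2007: Dec 25 2007.
January 2008 ends with Tuesday Jan 29 2008.
Last Tuesday of February 2008: Feb 26 2008.
March 2008 ends with Tuesday Mar 25 2008.
Last Tuesday of April 2008: Apr 29 2008.

Apr 29 2008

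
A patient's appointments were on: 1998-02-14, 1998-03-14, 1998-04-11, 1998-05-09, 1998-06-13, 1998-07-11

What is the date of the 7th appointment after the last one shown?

These are Saturdays at 28- or 35-day spacing (28, 28, 28, 35, 28).
The pattern: 2nd Saturday of the month.
2nd Saturday of August 1998: 1998-08-08.
September 1998 — 2nd Saturday is 1998-09-12.
October 1998 — 2nd Saturday is 1998-10-10.
2nd Saturday of November 1998: 1998-11-14.
2nd Saturday of December 1998: 1998-12-12.
January 1999 — 2nd Saturday is 1999-01-09.
February 1999 — 2nd Saturday is 1999-02-13.

1999-02-13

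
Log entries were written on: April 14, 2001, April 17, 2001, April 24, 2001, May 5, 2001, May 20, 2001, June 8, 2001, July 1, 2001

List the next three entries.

July 28, 2001; August 28, 2001; October 2, 2001

Intervals are 3, 7, 11, 15, 19, 23 days — an arithmetic progression with common difference 4.
Next gap: 27 days. July 1, 2001 + 27 days = July 28, 2001.
Next gap: 31 days. July 28, 2001 + 31 days = August 28, 2001.
Next gap: 35 days. August 28, 2001 + 35 days = October 2, 2001.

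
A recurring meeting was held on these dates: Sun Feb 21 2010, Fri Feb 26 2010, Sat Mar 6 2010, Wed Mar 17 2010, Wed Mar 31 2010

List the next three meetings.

The spacing grows by 3 each time: 5, 8, 11, 14 days.
Next gap: 17 days. Wed Mar 31 2010 + 17 days = Sat Apr 17 2010.
Next gap: 20 days. Sat Apr 17 2010 + 20 days = Fri May 7 2010.
Next gap: 23 days. Fri May 7 2010 + 23 days = Sun May 30 2010.

Sat Apr 17 2010, Fri May 7 2010, Sun May 30 2010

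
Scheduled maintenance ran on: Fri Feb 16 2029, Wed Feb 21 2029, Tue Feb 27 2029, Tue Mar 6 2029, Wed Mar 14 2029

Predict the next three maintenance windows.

Intervals are 5, 6, 7, 8 days — an arithmetic progression with common difference 1.
Next gap: 9 days. Wed Mar 14 2029 + 9 days = Fri Mar 23 2029.
Next gap: 10 days. Fri Mar 23 2029 + 10 days = Mon Apr 2 2029.
Next gap: 11 days. Mon Apr 2 2029 + 11 days = Fri Apr 13 2029.

Fri Mar 23 2029, Mon Apr 2 2029, Fri Apr 13 2029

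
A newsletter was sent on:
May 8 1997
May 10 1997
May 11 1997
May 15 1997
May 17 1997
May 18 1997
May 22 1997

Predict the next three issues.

May 24 1997, May 25 1997, May 29 1997

Every event lands on a Thursday or Saturday or Sunday (gaps cycle 2, 1, 4, 2, 1, 4).
So the schedule is: every Thursday, Saturday and Sunday.
Next Saturday: May 24 1997.
The following Sunday is May 25 1997.
The following Thursday is May 29 1997.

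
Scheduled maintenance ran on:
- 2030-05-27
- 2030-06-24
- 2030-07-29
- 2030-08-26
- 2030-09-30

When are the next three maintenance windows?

All Mondays; the gaps (28, 35, 28, 35) vary with month length.
This is the last Monday of each month.
October 2030 ends with Monday 2030-10-28.
November 2030 ends with Monday 2030-11-25.
December 2030 ends with Monday 2030-12-30.

2030-10-28, 2030-11-25, 2030-12-30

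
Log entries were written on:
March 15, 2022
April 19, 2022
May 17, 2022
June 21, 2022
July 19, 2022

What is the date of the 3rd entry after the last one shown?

October 18, 2022

All dates are Tuesdays, 35, 28, 35, 28 days apart.
Specifically, the 3rd Tuesday of each month.
3rd Tuesday of August 2022: August 16, 2022.
September 2022 — 3rd Tuesday is September 20, 2022.
October 2022 — 3rd Tuesday is October 18, 2022.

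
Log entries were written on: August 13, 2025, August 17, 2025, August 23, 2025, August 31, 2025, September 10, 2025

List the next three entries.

September 22, 2025; October 6, 2025; October 22, 2025

The spacing grows by 2 each time: 4, 6, 8, 10 days.
Next gap: 12 days. September 10, 2025 + 12 days = September 22, 2025.
Next gap: 14 days. September 22, 2025 + 14 days = October 6, 2025.
Next gap: 16 days. October 6, 2025 + 16 days = October 22, 2025.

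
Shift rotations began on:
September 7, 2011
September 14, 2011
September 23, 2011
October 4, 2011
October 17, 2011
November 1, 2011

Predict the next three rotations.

November 18, 2011; December 7, 2011; December 28, 2011

Intervals are 7, 9, 11, 13, 15 days — an arithmetic progression with common difference 2.
Next gap: 17 days. November 1, 2011 + 17 days = November 18, 2011.
Next gap: 19 days. November 18, 2011 + 19 days = December 7, 2011.
Next gap: 21 days. December 7, 2011 + 21 days = December 28, 2011.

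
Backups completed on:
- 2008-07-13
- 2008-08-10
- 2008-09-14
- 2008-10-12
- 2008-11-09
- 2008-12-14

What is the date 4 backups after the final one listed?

These are Sundays at 28- or 35-day spacing (28, 35, 28, 28, 35).
The pattern: 2nd Sunday of the month.
January 2009 — 2nd Sunday is 2009-01-11.
February 2009 — 2nd Sunday is 2009-02-08.
2nd Sunday of March 2009: 2009-03-08.
2nd Sunday of April 2009: 2009-04-12.

2009-04-12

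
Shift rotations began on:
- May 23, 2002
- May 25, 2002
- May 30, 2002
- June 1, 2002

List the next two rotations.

Every event lands on a Thursday or Saturday (gaps cycle 2, 5, 2).
So the schedule is: every Thursday and Saturday.
Next Thursday: June 6, 2002.
Next Saturday: June 8, 2002.

June 6, 2002; June 8, 2002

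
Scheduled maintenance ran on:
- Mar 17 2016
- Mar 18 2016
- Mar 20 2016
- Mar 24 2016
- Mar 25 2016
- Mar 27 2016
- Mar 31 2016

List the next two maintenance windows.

Apr 1 2016, Apr 3 2016

The gap pattern 1, 2, 4, 1, 2, 4 repeats every 3 events.
These are the Thursdays, Fridays and Sundays of each week.
The following Friday is Apr 1 2016.
The following Sunday is Apr 3 2016.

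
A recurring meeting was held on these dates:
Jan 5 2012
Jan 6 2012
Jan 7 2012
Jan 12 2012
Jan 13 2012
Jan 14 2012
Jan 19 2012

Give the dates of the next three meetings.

Jan 20 2012, Jan 21 2012, Jan 26 2012

The gap pattern 1, 1, 5, 1, 1, 5 repeats every 3 events.
These are the Thursdays, Fridays and Saturdays of each week.
The following Friday is Jan 20 2012.
The following Saturday is Jan 21 2012.
Next Thursday: Jan 26 2012.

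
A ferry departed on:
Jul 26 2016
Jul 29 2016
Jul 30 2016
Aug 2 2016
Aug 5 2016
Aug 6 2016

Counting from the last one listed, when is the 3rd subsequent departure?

Aug 13 2016

The gap pattern 3, 1, 3, 3, 1 repeats every 3 events.
These are the Tuesdays, Fridays and Saturdays of each week.
The following Tuesday is Aug 9 2016.
Next Friday: Aug 12 2016.
Next Saturday: Aug 13 2016.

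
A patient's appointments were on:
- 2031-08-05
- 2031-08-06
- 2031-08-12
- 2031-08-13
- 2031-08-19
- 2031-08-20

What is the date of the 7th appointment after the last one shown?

Gaps: 1, 6, 1, 6, 1 days — not constant, but cyclic with period 2.
The events fall on every Tuesday and Wednesday.
The following Tuesday is 2031-08-26.
Next Wednesday: 2031-08-27.
Next Tuesday: 2031-09-02.
The following Wednesday is 2031-09-03.
Next Tuesday: 2031-09-09.
The following Wednesday is 2031-09-10.
The following Tuesday is 2031-09-16.

2031-09-16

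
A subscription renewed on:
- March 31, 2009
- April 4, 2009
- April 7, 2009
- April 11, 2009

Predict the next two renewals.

The gap pattern 4, 3, 4 repeats every 2 events.
These are the Tuesdays and Saturdays of each week.
The following Tuesday is April 14, 2009.
Next Saturday: April 18, 2009.

April 14, 2009; April 18, 2009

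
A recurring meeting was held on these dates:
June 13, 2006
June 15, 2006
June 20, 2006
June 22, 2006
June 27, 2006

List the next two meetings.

The gap pattern 2, 5, 2, 5 repeats every 2 events.
These are the Tuesdays and Thursdays of each week.
Next Thursday: June 29, 2006.
The following Tuesday is July 4, 2006.

June 29, 2006; July 4, 2006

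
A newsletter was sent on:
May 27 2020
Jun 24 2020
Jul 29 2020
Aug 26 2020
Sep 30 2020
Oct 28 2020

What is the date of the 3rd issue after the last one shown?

Jan 27 2021

Every date is a Wednesday; gaps 28, 35, 28, 35, 28 days.
Each is the last Wednesday of its month (at least one falls on the 29th or later, ruling out '4th Wednesday').
Last Wednesday of November 2020: Nov 25 2020.
December 2020 ends with Wednesday Dec 30 2020.
January 2021 ends with Wednesday Jan 27 2021.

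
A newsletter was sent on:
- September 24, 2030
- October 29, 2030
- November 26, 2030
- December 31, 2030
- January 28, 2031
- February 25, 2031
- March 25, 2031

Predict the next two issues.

These are Tuesdays with 35, 28, 35, 28, 28, 28-day gaps.
Each is the final Tuesday of its month — October 29, 2030 is past the 28th, so '4th Tuesday' doesn't fit.
April 2031 ends with Tuesday April 29, 2031.
Last Tuesday of May 2031: May 27, 2031.

April 29, 2031; May 27, 2031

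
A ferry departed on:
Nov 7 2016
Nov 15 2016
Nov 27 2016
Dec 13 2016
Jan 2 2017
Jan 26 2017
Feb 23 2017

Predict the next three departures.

Mar 27 2017, May 2 2017, Jun 11 2017

Gaps: 8, 12, 16, 20, 24, 28 days — each gap is 4 larger than the previous one.
Next gap: 32 days. Feb 23 2017 + 32 days = Mar 27 2017.
Next gap: 36 days. Mar 27 2017 + 36 days = May 2 2017.
Next gap: 40 days. May 2 2017 + 40 days = Jun 11 2017.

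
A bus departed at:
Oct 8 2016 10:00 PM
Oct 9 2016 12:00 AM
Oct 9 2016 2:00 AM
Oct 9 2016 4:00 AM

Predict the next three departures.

Gaps: 2, 2, 2 hours — each event is 2 hours after the previous one.
Oct 9 2016 4:00 AM + 2 h = Oct 9 2016 6:00 AM.
Oct 9 2016 6:00 AM + 2 h = Oct 9 2016 8:00 AM.
Oct 9 2016 8:00 AM + 2 h = Oct 9 2016 10:00 AM.

Oct 9 2016 6:00 AM, Oct 9 2016 8:00 AM, Oct 9 2016 10:00 AM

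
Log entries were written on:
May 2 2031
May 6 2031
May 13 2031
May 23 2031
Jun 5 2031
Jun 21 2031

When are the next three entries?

Jul 10 2031, Aug 1 2031, Aug 26 2031

The spacing grows by 3 each time: 4, 7, 10, 13, 16 days.
Next gap: 19 days. Jun 21 2031 + 19 days = Jul 10 2031.
Next gap: 22 days. Jul 10 2031 + 22 days = Aug 1 2031.
Next gap: 25 days. Aug 1 2031 + 25 days = Aug 26 2031.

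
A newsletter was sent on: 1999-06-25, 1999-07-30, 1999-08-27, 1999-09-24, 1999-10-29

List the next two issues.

1999-11-26, 1999-12-31

These are Fridays with 35, 28, 28, 35-day gaps.
Each is the final Friday of its month — 1999-07-30 is past the 28th, so '4th Friday' doesn't fit.
November 1999 ends with Friday 1999-11-26.
Last Friday of December 1999: 1999-12-31.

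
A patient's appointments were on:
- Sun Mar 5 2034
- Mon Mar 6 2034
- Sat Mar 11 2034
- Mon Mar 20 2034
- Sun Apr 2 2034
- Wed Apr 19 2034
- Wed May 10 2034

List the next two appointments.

The spacing grows by 4 each time: 1, 5, 9, 13, 17, 21 days.
Next gap: 25 days. Wed May 10 2034 + 25 days = Sun Jun 4 2034.
Next gap: 29 days. Sun Jun 4 2034 + 29 days = Mon Jul 3 2034.

Sun Jun 4 2034, Mon Jul 3 2034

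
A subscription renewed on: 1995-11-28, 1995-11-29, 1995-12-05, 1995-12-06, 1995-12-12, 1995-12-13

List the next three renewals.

1995-12-19, 1995-12-20, 1995-12-26

Gaps: 1, 6, 1, 6, 1 days — not constant, but cyclic with period 2.
The events fall on every Tuesday and Wednesday.
Next Tuesday: 1995-12-19.
Next Wednesday: 1995-12-20.
The following Tuesday is 1995-12-26.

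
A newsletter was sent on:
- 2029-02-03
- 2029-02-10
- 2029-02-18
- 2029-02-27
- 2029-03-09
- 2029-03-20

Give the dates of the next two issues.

2029-04-01, 2029-04-14

Gaps: 7, 8, 9, 10, 11 days — each gap is 1 larger than the previous one.
Next gap: 12 days. 2029-03-20 + 12 days = 2029-04-01.
Next gap: 13 days. 2029-04-01 + 13 days = 2029-04-14.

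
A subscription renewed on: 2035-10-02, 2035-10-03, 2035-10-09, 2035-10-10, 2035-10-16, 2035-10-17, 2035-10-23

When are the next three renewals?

Gaps: 1, 6, 1, 6, 1, 6 days — not constant, but cyclic with period 2.
The events fall on every Tuesday and Wednesday.
The following Wednesday is 2035-10-24.
Next Tuesday: 2035-10-30.
The following Wednesday is 2035-10-31.

2035-10-24, 2035-10-30, 2035-10-31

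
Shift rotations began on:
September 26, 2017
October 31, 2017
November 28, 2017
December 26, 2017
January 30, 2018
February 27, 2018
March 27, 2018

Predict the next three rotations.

Every date is a Tuesday; gaps 35, 28, 28, 35, 28, 28 days.
Each is the last Tuesday of its month (at least one falls on the 29th or later, ruling out '4th Tuesday').
Last Tuesday of April 2018: April 24, 2018.
May 2018 ends with Tuesday May 29, 2018.
June 2018 ends with Tuesday June 26, 2018.

April 24, 2018; May 29, 2018; June 26, 2018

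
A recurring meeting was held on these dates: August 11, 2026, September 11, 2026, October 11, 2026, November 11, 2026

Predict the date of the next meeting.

Each date is the 11th; the gaps (31, 30, 31) track the month lengths.
The rule is the 11th of each month.
Next: December 2026 → December 11, 2026.

December 11, 2026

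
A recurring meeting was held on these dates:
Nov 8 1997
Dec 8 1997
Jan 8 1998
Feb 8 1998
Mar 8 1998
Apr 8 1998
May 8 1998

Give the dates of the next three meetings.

Jun 8 1998, Jul 8 1998, Aug 8 1998

Gaps: 30, 31, 31, 28, 31, 30 days — not constant. Every event is on the 8th of the month.
Pattern: the 8th of each month.
June 1998: Jun 8 1998.
July 1998: Jul 8 1998.
August 1998: Aug 8 1998.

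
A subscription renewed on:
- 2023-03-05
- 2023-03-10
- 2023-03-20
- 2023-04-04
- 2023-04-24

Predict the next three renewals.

2023-05-19, 2023-06-18, 2023-07-23

Intervals are 5, 10, 15, 20 days — an arithmetic progression with common difference 5.
Next gap: 25 days. 2023-04-24 + 25 days = 2023-05-19.
Next gap: 30 days. 2023-05-19 + 30 days = 2023-06-18.
Next gap: 35 days. 2023-06-18 + 35 days = 2023-07-23.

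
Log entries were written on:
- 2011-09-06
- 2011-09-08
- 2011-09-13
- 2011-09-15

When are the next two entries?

Gaps: 2, 5, 2 days — not constant, but cyclic with period 2.
The events fall on every Tuesday and Thursday.
The following Tuesday is 2011-09-20.
Next Thursday: 2011-09-22.

2011-09-20, 2011-09-22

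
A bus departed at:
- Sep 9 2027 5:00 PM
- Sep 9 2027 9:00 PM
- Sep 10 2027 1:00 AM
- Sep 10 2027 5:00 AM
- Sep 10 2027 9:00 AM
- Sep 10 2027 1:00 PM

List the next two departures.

Gaps: 4, 4, 4, 4, 4 hours — each event is 4 hours after the previous one.
Sep 10 2027 1:00 PM + 4 h = Sep 10 2027 5:00 PM.
Sep 10 2027 5:00 PM + 4 h = Sep 10 2027 9:00 PM.

Sep 10 2027 5:00 PM, Sep 10 2027 9:00 PM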